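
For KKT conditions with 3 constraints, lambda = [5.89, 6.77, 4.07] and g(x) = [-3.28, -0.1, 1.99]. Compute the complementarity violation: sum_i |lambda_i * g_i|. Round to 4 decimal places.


KKT complementary slackness check:
lambda_1 * g_1 = 5.89 * -3.28 = -19.3192
lambda_2 * g_2 = 6.77 * -0.1 = -0.677
lambda_3 * g_3 = 4.07 * 1.99 = 8.0993
Total violation = 19.3192 + 0.677 + 8.0993 = 28.0955


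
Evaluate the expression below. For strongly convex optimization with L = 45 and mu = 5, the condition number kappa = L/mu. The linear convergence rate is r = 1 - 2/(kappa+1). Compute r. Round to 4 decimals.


Step 1: Compute the condition number.
kappa = L/mu = 45/5 = 9.0
Step 2: Compute the convergence rate.
r = 1 - 2/(kappa + 1) = 1 - 2*mu/(L + mu) = (L - mu)/(L + mu) = 40/50 = 0.8


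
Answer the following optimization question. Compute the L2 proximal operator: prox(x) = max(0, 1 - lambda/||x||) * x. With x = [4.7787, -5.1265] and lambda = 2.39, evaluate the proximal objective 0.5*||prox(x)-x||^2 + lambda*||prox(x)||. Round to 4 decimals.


Step 1: Compute ||x||.
||x|| = 7.0084
Step 2: Compute scaling factor.
scale = max(0, 1 - 2.39/7.0084) = 0.659
Step 3: prox(x) = [3.1491, -3.3783]
||prox(x)|| = 4.6184
Step 4: Proximal objective.
0.5*||prox-x||^2 = 2.8561
lambda*||prox|| = 11.038
Total = 13.8939


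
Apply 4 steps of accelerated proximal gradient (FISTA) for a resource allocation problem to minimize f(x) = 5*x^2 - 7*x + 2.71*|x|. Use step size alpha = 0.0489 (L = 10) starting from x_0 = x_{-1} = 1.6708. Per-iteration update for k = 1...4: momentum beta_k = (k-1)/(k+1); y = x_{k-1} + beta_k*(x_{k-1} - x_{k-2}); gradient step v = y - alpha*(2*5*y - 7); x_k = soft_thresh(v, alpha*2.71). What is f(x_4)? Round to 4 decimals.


FISTA on f(x) = 5*x^2 - 7*x + 2.71*|x|
L = 10, alpha = 0.0489
Iteration 1: beta = 0.0, y = 1.6708 + 0.0*(1.6708 - 1.6708) = 1.6708
  grad(y) = 9.708, v = y - alpha*grad = 1.1961
  prox(v) = soft_thresh(1.1961, 0.1325) = 1.0636
Iteration 2: beta = 0.3333, y = 1.0636 + 0.3333*(1.0636 - 1.6708) = 0.8611
  grad(y) = 1.6115, v = y - alpha*grad = 0.7823
  prox(v) = soft_thresh(0.7823, 0.1325) = 0.6498
Iteration 3: beta = 0.5, y = 0.6498 + 0.5*(0.6498 - 1.0636) = 0.443
  grad(y) = -2.5704, v = y - alpha*grad = 0.5687
  prox(v) = soft_thresh(0.5687, 0.1325) = 0.4361
Iteration 4: beta = 0.6, y = 0.4361 + 0.6*(0.4361 - 0.6498) = 0.3079
  grad(y) = -3.9208, v = y - alpha*grad = 0.4996
  prox(v) = soft_thresh(0.4996, 0.1325) = 0.3671
f(x_4) = 5*0.3671^2 - 7*0.3671 + 2.71*|0.3671| = -0.9011


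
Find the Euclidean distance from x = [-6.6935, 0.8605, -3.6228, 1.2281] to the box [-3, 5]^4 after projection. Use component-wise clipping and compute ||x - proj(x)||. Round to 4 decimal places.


Project each component onto [-3, 5].
clip(-6.6935) = -3.0, clip(0.8605) = 0.8605, clip(-3.6228) = -3.0, clip(1.2281) = 1.2281
Projection = [-3.0, 0.8605, -3.0, 1.2281]
Squared diffs: [13.6419, 0.0, 0.3879, 0.0]
Distance = sqrt(14.0298) = 3.7456


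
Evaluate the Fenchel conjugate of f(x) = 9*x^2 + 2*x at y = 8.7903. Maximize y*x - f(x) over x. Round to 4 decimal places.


f*(y) = sup_x {y*x - a*x^2 - b*x} = sup_x {(y-b)*x - a*x^2}
FOC: (y - b) - 2a*x = 0 => x* = (y - b)/(2a)
x* = (8.7903 - 2)/(2*9) = 0.3772
f*(8.7903) = (y-b)^2/(4a) = (8.7903 - 2)^2/(4*9)
= 46.1082/36 = 1.2808


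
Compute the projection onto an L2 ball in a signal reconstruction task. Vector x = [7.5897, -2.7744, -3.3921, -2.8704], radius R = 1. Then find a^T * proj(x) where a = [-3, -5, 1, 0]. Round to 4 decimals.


Step 1: Compute ||x|| (intermediates to 6 decimals).
||x|| = sqrt(7.5897^2 + (-2.7744)^2 + (-3.3921)^2 + (-2.8704)^2) = 9.222059
Step 2: Project.
Since ||x|| > R, scale = R/||x|| = 1/9.222059 = 0.108436, proj(x) = scale * x
proj(x) = [0.822997, -0.300845, -0.367826, -0.311255]
Step 3: Dot product.
a^T * proj(x) = -3*0.822997 - 5*(-0.300845) + 1*(-0.367826) + 0*(-0.311255) = -1.3326


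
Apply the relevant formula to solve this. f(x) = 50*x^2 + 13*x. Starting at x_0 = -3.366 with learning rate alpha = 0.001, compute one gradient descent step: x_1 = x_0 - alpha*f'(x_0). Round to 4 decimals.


We compute the gradient at x_0 and apply the update.
f'(x) = 100*x + 13
f'(-3.366) = 100*-3.366 + 13 = -323.6
x_1 = -3.366 - 0.001*-323.6 = -3.0424


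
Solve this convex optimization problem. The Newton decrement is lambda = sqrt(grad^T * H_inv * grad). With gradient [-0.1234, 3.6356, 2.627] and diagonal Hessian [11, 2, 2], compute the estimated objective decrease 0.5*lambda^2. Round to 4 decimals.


Step 1: H is diagonal, so H^(-1) * g = [-0.0112, 1.8178, 1.3135].
Step 2: g^T H^(-1) g = sum_i g_i^2 / H_ii
  = (-0.1234)^2/11 + (3.6356)^2/2 + (2.627)^2/2
  = 0.0014 + 6.6088 + 3.4506 = 10.0607
Step 3: Objective decrease = 0.5 * g^T H^(-1) g = 5.0304


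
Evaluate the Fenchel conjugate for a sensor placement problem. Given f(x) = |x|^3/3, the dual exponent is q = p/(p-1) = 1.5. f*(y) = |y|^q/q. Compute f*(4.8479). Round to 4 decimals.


The conjugate exponent q satisfies 1/p + 1/q = 1.
p = 3, so q = 3/(3 - 1) = 1.5
|y|^q = 4.8479^1.5 = 10.6741
f*(4.8479) = 10.6741 / 1.5 = 7.1161


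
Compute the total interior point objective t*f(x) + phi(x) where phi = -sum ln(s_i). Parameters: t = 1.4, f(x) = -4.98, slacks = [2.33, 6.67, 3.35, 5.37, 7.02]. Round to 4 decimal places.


Step 1: Compute log-barrier.
ln values: [0.8459, 1.8976, 1.209, 1.6808, 1.9488]
phi = -(0.8459 + 1.8976 + 1.209 + 1.6808 + 1.9488) = -7.582
Step 2: Compute augmented objective.
t*f(x) = 1.4*-4.98 = -6.972
Total = -6.972 - 7.582 = -14.554


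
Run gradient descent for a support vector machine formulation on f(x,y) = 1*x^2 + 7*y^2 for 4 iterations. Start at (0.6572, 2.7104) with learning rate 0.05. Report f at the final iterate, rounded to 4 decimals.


Gradient descent on f(x,y) = 1*x^2 + 7*y^2.
Starting point: (0.6572, 2.7104), alpha = 0.05
Step 1: grad_x = 2*1*0.6572 = 1.3144, grad_y = 2*7*2.7104 = 37.9456
  x_1 = 0.6572 - 0.05*1.3144 = 0.5915
  y_1 = 2.7104 - 0.05*37.9456 = 0.8131
Step 2: grad_x = 2*1*0.5915 = 1.183, grad_y = 2*7*0.8131 = 11.3837
  x_2 = 0.5915 - 0.05*1.183 = 0.5323
  y_2 = 0.8131 - 0.05*11.3837 = 0.2439
Step 3: grad_x = 2*1*0.5323 = 1.0647, grad_y = 2*7*0.2439 = 3.4151
  x_3 = 0.5323 - 0.05*1.0647 = 0.4791
  y_3 = 0.2439 - 0.05*3.4151 = 0.0732
Step 4: grad_x = 2*1*0.4791 = 0.9582, grad_y = 2*7*0.0732 = 1.0245
  x_4 = 0.4791 - 0.05*0.9582 = 0.4312
  y_4 = 0.0732 - 0.05*1.0245 = 0.022
f(0.4312, 0.022) = 1*0.4312^2 + 7*0.022^2 = 0.1893


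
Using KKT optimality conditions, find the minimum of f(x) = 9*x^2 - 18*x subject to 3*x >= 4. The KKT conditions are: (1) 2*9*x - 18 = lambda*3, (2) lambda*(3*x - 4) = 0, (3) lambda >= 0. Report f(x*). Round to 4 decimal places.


Step 1: Try lambda = 0 (constraint inactive).
x_unc = 18/(2*9) = 1.0
Check: 3*1.0 = 3.0 < 4 -- violated!
Step 2: Constraint must be active: 3*x = 4
x* = 4/3 = 1.3333 (rounded; the exact value 4/3 is used below)
lambda = (2*9*(4/3) - 18)/3 = 2.0
Step 3: Compute optimal value.
f(x*) = 9*(4/3)^2 - 18*(4/3) = -8.0


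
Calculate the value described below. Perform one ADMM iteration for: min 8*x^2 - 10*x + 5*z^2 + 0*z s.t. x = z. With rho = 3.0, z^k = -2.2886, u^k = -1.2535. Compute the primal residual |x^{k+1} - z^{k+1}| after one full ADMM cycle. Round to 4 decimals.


ADMM iteration with rho = 3.0, z^k = -2.2886, u^k = -1.2535
Step 1: x-update.
Minimize 8*x^2 - 10*x + (3.0/2)*(x + 2.2886 - 1.2535)^2
FOC: (2*8 + 3.0)*x = 10 + 3.0*(-2.2886 + 1.2535)
x^{k+1} = 0.3629
Step 2: z-update.
Minimize 5*z^2 + 0*z + (3.0/2)*(0.3629 - z - 1.2535)^2
FOC: (2*5 + 3.0)*z = 0 + 3.0*(0.3629 - 1.2535)
z^{k+1} = -0.2055
Step 3: u-update.
u^{k+1} = -1.2535 + 0.3629 + 0.2055 = -0.6851
Step 4: Primal residual = |0.3629 + 0.2055| = 0.5684


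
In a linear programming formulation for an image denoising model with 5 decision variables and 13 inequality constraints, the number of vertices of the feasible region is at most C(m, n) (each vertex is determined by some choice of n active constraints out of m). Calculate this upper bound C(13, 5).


Each vertex corresponds to some choice of n active constraints out of m, so the number of vertices is at most C(m, n) = m! / (n!(m-n)!).
m = 13, n = 5
Numerator: 13 * 12 * 11 * 10 * 9
Denominator: 5! = 120
C(13, 5) = 1287


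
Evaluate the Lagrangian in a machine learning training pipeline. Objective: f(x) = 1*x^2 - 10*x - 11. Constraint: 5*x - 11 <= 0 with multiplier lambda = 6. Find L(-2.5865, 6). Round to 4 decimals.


Step 1: Evaluate f(x).
f(-2.5865) = 1*(-2.5865)^2 - 10*(-2.5865) - 11 = 21.555
Step 2: Evaluate g(x).
g(-2.5865) = 5*-2.5865 - 11 = -23.9325
Step 3: Compute Lagrangian.
L = 21.555 + 6*-23.9325 = -122.04


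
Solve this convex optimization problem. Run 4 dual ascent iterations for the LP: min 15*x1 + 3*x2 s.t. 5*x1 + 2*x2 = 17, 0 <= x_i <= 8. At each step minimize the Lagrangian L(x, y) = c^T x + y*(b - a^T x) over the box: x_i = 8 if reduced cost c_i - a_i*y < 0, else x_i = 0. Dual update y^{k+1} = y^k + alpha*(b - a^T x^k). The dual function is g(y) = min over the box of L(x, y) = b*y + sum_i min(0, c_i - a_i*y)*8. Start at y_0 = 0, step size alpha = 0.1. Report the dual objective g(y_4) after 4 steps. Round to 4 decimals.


Dual ascent for LP: min 15*x1 + 3*x2, 5*x1 + 2*x2 = 17, 0 <= x_i <= 8
Step 1: y^k = 0.0, reduced costs: (15.0, 3.0)
  x^k = (0.0, 0.0), subgradient = b - a^T x = 17.0
  y^{k+1} = 0.0 + 0.1*17.0 = 1.7
Step 2: y^k = 1.7, reduced costs: (6.5, -0.4)
  x^k = (0.0, 8.0), subgradient = b - a^T x = 1.0
  y^{k+1} = 1.7 + 0.1*1.0 = 1.8
Step 3: y^k = 1.8, reduced costs: (6.0, -0.6)
  x^k = (0.0, 8.0), subgradient = b - a^T x = 1.0
  y^{k+1} = 1.8 + 0.1*1.0 = 1.9
Step 4: y^k = 1.9, reduced costs: (5.5, -0.8)
  x^k = (0.0, 8.0), subgradient = b - a^T x = 1.0
  y^{k+1} = 1.9 + 0.1*1.0 = 2.0
Dual objective at y_4 = 2.0: reduced costs (5.0, -1.0), box minimizer x = (0.0, 8.0)
g(y_4) = b*y + (c1 - a1*y)*x1 + (c2 - a2*y)*x2 = 17*2.0 + 5.0*0.0 + (-1.0)*8.0 = 34.0 + 0.0 - 8.0 = 26.0


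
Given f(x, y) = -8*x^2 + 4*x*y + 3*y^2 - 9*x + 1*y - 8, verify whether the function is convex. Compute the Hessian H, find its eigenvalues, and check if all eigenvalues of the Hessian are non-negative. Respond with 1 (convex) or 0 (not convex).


The Hessian of f(x,y) = -8*x^2 + 4*x*y + 3*y^2 - 9*x + 1*y - 8 is:
H = [[-16, 4], [4, 6]]
Trace = -16 + 6 = -10
Determinant = -16*6 - (4)^2 = -112
Discriminant = (-10)^2 - 4*-112 = 548.0
Eigenvalues: lambda_1 = -16.7047, lambda_2 = 6.7047
The function is not convex.

0


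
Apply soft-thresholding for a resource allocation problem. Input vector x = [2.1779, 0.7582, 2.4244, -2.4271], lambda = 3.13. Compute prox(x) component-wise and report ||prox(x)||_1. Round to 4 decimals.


Soft-thresholding with lambda = 3.13:
prox(2.1779) = sign(2.1779)*max(|2.1779| - 3.13, 0) = 0.0
prox(0.7582) = sign(0.7582)*max(|0.7582| - 3.13, 0) = 0.0
prox(2.4244) = sign(2.4244)*max(|2.4244| - 3.13, 0) = 0.0
prox(-2.4271) = sign(-2.4271)*max(|-2.4271| - 3.13, 0) = 0.0
prox(x) = [0.0, 0.0, 0.0, 0.0]
||prox(x)||_1 = 0.0 + 0.0 + 0.0 + 0.0 = 0.0


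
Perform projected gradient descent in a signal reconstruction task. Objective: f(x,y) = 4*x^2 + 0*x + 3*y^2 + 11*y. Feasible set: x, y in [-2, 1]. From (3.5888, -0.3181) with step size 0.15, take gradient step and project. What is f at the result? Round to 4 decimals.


Step 1: Compute gradient at (3.5888, -0.3181).
grad_x = 2*4*3.5888 + 0 = 28.7104
grad_y = 2*3*-0.3181 + 11 = 9.0914
Step 2: Gradient step.
x_raw = 3.5888 - 0.15*28.7104 = -0.7178
y_raw = -0.3181 - 0.15*9.0914 = -1.6818
Step 3: Project onto [-2, 1].
x_proj = clip(-0.7178) = -0.7178
y_proj = clip(-1.6818) = -1.6818
Step 4: Evaluate f.
f(-0.7178, -1.6818) = -7.9537


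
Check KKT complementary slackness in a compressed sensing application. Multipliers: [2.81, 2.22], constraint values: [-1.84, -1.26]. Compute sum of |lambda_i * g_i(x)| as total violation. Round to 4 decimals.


KKT complementary slackness check:
lambda_1 * g_1 = 2.81 * -1.84 = -5.1704
lambda_2 * g_2 = 2.22 * -1.26 = -2.7972
Total violation = 5.1704 + 2.7972 = 7.9676


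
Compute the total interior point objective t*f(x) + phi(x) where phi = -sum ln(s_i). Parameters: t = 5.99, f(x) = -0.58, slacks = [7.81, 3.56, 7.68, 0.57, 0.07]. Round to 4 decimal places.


Step 1: Compute log-barrier.
ln values: [2.0554, 1.2698, 2.0386, -0.5621, -2.6593]
phi = -(2.0554 + 1.2698 + 2.0386 - 0.5621 - 2.6593) = -2.1424
Step 2: Compute augmented objective.
t*f(x) = 5.99*-0.58 = -3.4742
Total = -3.4742 - 2.1424 = -5.6166


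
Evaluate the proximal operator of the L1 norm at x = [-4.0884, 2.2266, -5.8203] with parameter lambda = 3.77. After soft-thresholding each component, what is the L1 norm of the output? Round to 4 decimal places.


Soft-thresholding with lambda = 3.77:
prox(-4.0884) = sign(-4.0884)*max(|-4.0884| - 3.77, 0) = -0.3184
prox(2.2266) = sign(2.2266)*max(|2.2266| - 3.77, 0) = 0.0
prox(-5.8203) = sign(-5.8203)*max(|-5.8203| - 3.77, 0) = -2.0503
prox(x) = [-0.3184, 0.0, -2.0503]
||prox(x)||_1 = 0.3184 + 0.0 + 2.0503 = 2.3687


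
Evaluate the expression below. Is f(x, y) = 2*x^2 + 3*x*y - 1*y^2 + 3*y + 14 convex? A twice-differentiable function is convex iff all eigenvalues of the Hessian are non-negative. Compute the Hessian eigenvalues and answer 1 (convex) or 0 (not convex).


The Hessian of f(x,y) = 2*x^2 + 3*x*y - 1*y^2 + 3*y + 14 is:
H = [[4, 3], [3, -2]]
Trace = 4 - 2 = 2
Determinant = 4*-2 - (3)^2 = -17
Discriminant = (2)^2 - 4*-17 = 72.0
Eigenvalues: lambda_1 = -3.2426, lambda_2 = 5.2426
The function is not convex.

0


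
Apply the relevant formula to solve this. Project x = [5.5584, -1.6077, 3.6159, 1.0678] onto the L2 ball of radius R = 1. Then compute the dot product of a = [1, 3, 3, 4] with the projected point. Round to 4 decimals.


Step 1: Compute ||x|| (intermediates to 6 decimals).
||x|| = sqrt(5.5584^2 + (-1.6077)^2 + 3.6159^2 + 1.0678^2) = 6.906188
Step 2: Project.
Since ||x|| > R, scale = R/||x|| = 1/6.906188 = 0.144798, proj(x) = scale * x
proj(x) = [0.804845, -0.232792, 0.523575, 0.154615]
Step 3: Dot product.
a^T * proj(x) = 1*0.804845 + 3*(-0.232792) + 3*0.523575 + 4*0.154615 = 2.2957


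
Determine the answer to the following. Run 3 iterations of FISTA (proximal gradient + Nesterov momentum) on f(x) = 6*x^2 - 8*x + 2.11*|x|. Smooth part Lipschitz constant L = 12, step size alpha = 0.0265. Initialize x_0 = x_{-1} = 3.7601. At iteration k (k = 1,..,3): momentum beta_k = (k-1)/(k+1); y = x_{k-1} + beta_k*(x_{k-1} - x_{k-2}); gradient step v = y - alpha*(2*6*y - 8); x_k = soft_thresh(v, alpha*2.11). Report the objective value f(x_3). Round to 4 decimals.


FISTA on f(x) = 6*x^2 - 8*x + 2.11*|x|
L = 12, alpha = 0.0265
Iteration 1: beta = 0.0, y = 3.7601 + 0.0*(3.7601 - 3.7601) = 3.7601
  grad(y) = 37.1212, v = y - alpha*grad = 2.7764
  prox(v) = soft_thresh(2.7764, 0.0559) = 2.7205
Iteration 2: beta = 0.3333, y = 2.7205 + 0.3333*(2.7205 - 3.7601) = 2.3739
  grad(y) = 20.4872, v = y - alpha*grad = 1.831
  prox(v) = soft_thresh(1.831, 0.0559) = 1.7751
Iteration 3: beta = 0.5, y = 1.7751 + 0.5*(1.7751 - 2.7205) = 1.3024
  grad(y) = 7.6291, v = y - alpha*grad = 1.1003
  prox(v) = soft_thresh(1.1003, 0.0559) = 1.0443
f(x_3) = 6*1.0443^2 - 8*1.0443 + 2.11*|1.0443| = 0.3927


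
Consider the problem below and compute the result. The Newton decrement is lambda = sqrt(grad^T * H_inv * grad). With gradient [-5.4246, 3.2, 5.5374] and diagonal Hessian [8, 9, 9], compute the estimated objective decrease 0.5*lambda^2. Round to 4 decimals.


Step 1: H is diagonal, so H^(-1) * g = [-0.6781, 0.3556, 0.6153].
Step 2: g^T H^(-1) g = sum_i g_i^2 / H_ii
  = (-5.4246)^2/8 + (3.2)^2/9 + (5.5374)^2/9
  = 3.6783 + 1.1378 + 3.407 = 8.223
Step 3: Objective decrease = 0.5 * g^T H^(-1) g = 4.1115


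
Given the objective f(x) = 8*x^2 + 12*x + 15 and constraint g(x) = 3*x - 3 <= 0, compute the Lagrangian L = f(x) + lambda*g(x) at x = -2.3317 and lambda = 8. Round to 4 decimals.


Step 1: Evaluate f(x).
f(-2.3317) = 8*(-2.3317)^2 + 12*(-2.3317) + 15 = 30.5142
Step 2: Evaluate g(x).
g(-2.3317) = 3*-2.3317 - 3 = -9.9951
Step 3: Compute Lagrangian.
L = 30.5142 + 8*-9.9951 = -49.4466


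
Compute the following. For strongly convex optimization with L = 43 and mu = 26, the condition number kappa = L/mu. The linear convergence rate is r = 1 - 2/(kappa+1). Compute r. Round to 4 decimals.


Step 1: Compute the condition number.
kappa = L/mu = 43/26 = 1.6538
Step 2: Compute the convergence rate.
r = 1 - 2/(kappa + 1) = 1 - 2*mu/(L + mu) = (L - mu)/(L + mu) = 17/69 = 0.2464


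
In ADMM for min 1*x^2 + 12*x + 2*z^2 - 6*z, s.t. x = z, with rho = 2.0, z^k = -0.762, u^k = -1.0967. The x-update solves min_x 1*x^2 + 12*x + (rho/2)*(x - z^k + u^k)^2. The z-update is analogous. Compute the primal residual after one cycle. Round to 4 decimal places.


ADMM iteration with rho = 2.0, z^k = -0.762, u^k = -1.0967
Step 1: x-update.
Minimize 1*x^2 + 12*x + (2.0/2)*(x + 0.762 - 1.0967)^2
FOC: (2*1 + 2.0)*x = -12 + 2.0*(-0.762 + 1.0967)
x^{k+1} = -2.8327
Step 2: z-update.
Minimize 2*z^2 - 6*z + (2.0/2)*(-2.8327 - z - 1.0967)^2
FOC: (2*2 + 2.0)*z = 6 + 2.0*(-2.8327 - 1.0967)
z^{k+1} = -0.3098
Step 3: u-update.
u^{k+1} = -1.0967 - 2.8327 + 0.3098 = -3.6196
Step 4: Primal residual = |-2.8327 + 0.3098| = 2.5229


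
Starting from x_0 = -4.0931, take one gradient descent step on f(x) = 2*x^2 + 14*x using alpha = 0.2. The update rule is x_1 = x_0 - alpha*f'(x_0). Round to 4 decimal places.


We compute the gradient at x_0 and apply the update.
f'(x) = 4*x + 14
f'(-4.0931) = 4*-4.0931 + 14 = -2.3724
x_1 = -4.0931 - 0.2*-2.3724 = -3.6186


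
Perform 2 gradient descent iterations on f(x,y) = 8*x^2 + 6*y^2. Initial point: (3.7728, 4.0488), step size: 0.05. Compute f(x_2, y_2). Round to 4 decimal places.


Gradient descent on f(x,y) = 8*x^2 + 6*y^2.
Starting point: (3.7728, 4.0488), alpha = 0.05
Step 1: grad_x = 2*8*3.7728 = 60.3648, grad_y = 2*6*4.0488 = 48.5856
  x_1 = 3.7728 - 0.05*60.3648 = 0.7546
  y_1 = 4.0488 - 0.05*48.5856 = 1.6195
Step 2: grad_x = 2*8*0.7546 = 12.073, grad_y = 2*6*1.6195 = 19.4342
  x_2 = 0.7546 - 0.05*12.073 = 0.1509
  y_2 = 1.6195 - 0.05*19.4342 = 0.6478
f(0.1509, 0.6478) = 8*0.1509^2 + 6*0.6478^2 = 2.7001


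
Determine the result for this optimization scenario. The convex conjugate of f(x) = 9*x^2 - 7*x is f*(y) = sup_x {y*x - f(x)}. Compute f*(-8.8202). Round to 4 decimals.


f*(y) = sup_x {y*x - a*x^2 - b*x} = sup_x {(y-b)*x - a*x^2}
FOC: (y - b) - 2a*x = 0 => x* = (y - b)/(2a)
x* = (-8.8202 + 7)/(2*9) = -0.1011
f*(-8.8202) = (y-b)^2/(4a) = (-8.8202 + 7)^2/(4*9)
= 3.3131/36 = 0.092


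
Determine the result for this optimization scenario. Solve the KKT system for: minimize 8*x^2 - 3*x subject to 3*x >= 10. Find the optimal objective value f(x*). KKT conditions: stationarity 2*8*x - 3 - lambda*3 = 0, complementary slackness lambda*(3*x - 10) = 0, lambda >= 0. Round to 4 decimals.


Step 1: Try lambda = 0 (constraint inactive).
x_unc = 3/(2*8) = 0.1875
Check: 3*0.1875 = 0.5625 < 10 -- violated!
Step 2: Constraint must be active: 3*x = 10
x* = 10/3 = 3.3333 (rounded; the exact value 10/3 is used below)
lambda = (2*8*(10/3) - 3)/3 = 16.7778
Step 3: Compute optimal value.
f(x*) = 8*(10/3)^2 - 3*(10/3) = 78.8889


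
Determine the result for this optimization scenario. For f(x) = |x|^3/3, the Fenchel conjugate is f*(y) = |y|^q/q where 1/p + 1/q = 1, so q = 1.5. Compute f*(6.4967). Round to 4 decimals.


The conjugate exponent q satisfies 1/p + 1/q = 1.
p = 3, so q = 3/(3 - 1) = 1.5
|y|^q = 6.4967^1.5 = 16.5592
f*(6.4967) = 16.5592 / 1.5 = 11.0395


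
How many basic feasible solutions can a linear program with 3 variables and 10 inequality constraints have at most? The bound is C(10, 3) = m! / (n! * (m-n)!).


Each vertex corresponds to some choice of n active constraints out of m, so the number of vertices is at most C(m, n) = m! / (n!(m-n)!).
m = 10, n = 3
Numerator: 10 * 9 * 8
Denominator: 3! = 6
C(10, 3) = 120


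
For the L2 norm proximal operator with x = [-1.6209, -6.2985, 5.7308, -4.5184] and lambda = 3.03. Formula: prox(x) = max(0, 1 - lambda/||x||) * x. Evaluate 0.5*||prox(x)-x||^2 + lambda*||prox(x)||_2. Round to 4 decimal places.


Step 1: Compute ||x||.
||x|| = 9.7753
Step 2: Compute scaling factor.
scale = max(0, 1 - 3.03/9.7753) = 0.69
Step 3: prox(x) = [-1.1185, -4.3462, 3.9545, -3.1179]
||prox(x)|| = 6.7453
Step 4: Proximal objective.
0.5*||prox-x||^2 = 4.5905
lambda*||prox|| = 20.4383
Total = 25.0287


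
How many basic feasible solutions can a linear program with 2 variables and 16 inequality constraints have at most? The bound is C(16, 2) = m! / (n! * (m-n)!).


Each vertex corresponds to some choice of n active constraints out of m, so the number of vertices is at most C(m, n) = m! / (n!(m-n)!).
m = 16, n = 2
Numerator: 16 * 15
Denominator: 2! = 2
C(16, 2) = 120


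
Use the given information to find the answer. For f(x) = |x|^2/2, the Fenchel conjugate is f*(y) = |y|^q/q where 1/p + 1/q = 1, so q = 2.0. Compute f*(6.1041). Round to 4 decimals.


The conjugate exponent q satisfies 1/p + 1/q = 1.
p = 2, so q = 2/(2 - 1) = 2.0
|y|^q = 6.1041^2.0 = 37.26
f*(6.1041) = 37.26 / 2.0 = 18.63


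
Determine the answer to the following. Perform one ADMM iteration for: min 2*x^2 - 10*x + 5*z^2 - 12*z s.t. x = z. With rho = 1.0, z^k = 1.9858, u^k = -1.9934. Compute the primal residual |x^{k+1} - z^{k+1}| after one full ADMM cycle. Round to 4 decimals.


ADMM iteration with rho = 1.0, z^k = 1.9858, u^k = -1.9934
Step 1: x-update.
Minimize 2*x^2 - 10*x + (1.0/2)*(x - 1.9858 - 1.9934)^2
FOC: (2*2 + 1.0)*x = 10 + 1.0*(1.9858 + 1.9934)
x^{k+1} = 2.7958
Step 2: z-update.
Minimize 5*z^2 - 12*z + (1.0/2)*(2.7958 - z - 1.9934)^2
FOC: (2*5 + 1.0)*z = 12 + 1.0*(2.7958 - 1.9934)
z^{k+1} = 1.1639
Step 3: u-update.
u^{k+1} = -1.9934 + 2.7958 - 1.1639 = -0.3614
Step 4: Primal residual = |2.7958 - 1.1639| = 1.632


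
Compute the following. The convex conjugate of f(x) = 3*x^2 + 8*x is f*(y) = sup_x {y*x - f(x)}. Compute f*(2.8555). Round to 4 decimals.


f*(y) = sup_x {y*x - a*x^2 - b*x} = sup_x {(y-b)*x - a*x^2}
FOC: (y - b) - 2a*x = 0 => x* = (y - b)/(2a)
x* = (2.8555 - 8)/(2*3) = -0.8574
f*(2.8555) = (y-b)^2/(4a) = (2.8555 - 8)^2/(4*3)
= 26.4659/12 = 2.2055


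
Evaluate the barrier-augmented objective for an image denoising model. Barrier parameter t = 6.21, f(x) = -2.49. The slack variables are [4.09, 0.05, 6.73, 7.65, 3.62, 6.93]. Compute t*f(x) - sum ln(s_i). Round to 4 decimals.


Step 1: Compute log-barrier.
ln values: [1.4085, -2.9957, 1.9066, 2.0347, 1.2865, 1.9359]
phi = -(1.4085 - 2.9957 + 1.9066 + 2.0347 + 1.2865 + 1.9359) = -5.5764
Step 2: Compute augmented objective.
t*f(x) = 6.21*-2.49 = -15.4629
Total = -15.4629 - 5.5764 = -21.0393


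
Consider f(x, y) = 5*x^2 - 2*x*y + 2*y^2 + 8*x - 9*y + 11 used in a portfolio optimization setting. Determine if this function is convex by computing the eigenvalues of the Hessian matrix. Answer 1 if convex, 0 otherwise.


The Hessian of f(x,y) = 5*x^2 - 2*x*y + 2*y^2 + 8*x - 9*y + 11 is:
H = [[10, -2], [-2, 4]]
Trace = 10 + 4 = 14
Determinant = 10*4 - (-2)^2 = 36
Discriminant = (14)^2 - 4*36 = 52.0
Eigenvalues: lambda_1 = 3.3944, lambda_2 = 10.6056
The function is convex.

1


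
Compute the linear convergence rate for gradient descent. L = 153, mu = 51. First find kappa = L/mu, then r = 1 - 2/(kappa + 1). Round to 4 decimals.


Step 1: Compute the condition number.
kappa = L/mu = 153/51 = 3.0
Step 2: Compute the convergence rate.
r = 1 - 2/(kappa + 1) = 1 - 2*mu/(L + mu) = (L - mu)/(L + mu) = 102/204 = 0.5


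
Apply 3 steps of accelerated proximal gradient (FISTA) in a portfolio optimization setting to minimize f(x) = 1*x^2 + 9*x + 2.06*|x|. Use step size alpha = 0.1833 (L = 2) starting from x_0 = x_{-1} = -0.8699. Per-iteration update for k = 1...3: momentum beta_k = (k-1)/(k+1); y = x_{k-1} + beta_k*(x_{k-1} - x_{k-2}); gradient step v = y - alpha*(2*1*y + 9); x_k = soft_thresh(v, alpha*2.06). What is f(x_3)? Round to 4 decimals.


FISTA on f(x) = 1*x^2 + 9*x + 2.06*|x|
L = 2, alpha = 0.1833
Iteration 1: beta = 0.0, y = -0.8699 + 0.0*(-0.8699 + 0.8699) = -0.8699
  grad(y) = 7.2602, v = y - alpha*grad = -2.2007
  prox(v) = soft_thresh(-2.2007, 0.3776) = -1.8231
Iteration 2: beta = 0.3333, y = -1.8231 + 0.3333*(-1.8231 + 0.8699) = -2.1408
  grad(y) = 4.7183, v = y - alpha*grad = -3.0057
  prox(v) = soft_thresh(-3.0057, 0.3776) = -2.6281
Iteration 3: beta = 0.5, y = -2.6281 + 0.5*(-2.6281 + 1.8231) = -3.0306
  grad(y) = 2.9388, v = y - alpha*grad = -3.5693
  prox(v) = soft_thresh(-3.5693, 0.3776) = -3.1917
f(x_3) = 1*(-3.1917)^2 + 9*(-3.1917) + 2.06*|-3.1917| = -11.9634


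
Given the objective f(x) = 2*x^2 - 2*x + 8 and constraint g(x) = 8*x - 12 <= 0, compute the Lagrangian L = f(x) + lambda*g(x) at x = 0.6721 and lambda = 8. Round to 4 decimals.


Step 1: Evaluate f(x).
f(0.6721) = 2*0.6721^2 - 2*0.6721 + 8 = 7.5592
Step 2: Evaluate g(x).
g(0.6721) = 8*0.6721 - 12 = -6.6232
Step 3: Compute Lagrangian.
L = 7.5592 + 8*-6.6232 = -45.4264


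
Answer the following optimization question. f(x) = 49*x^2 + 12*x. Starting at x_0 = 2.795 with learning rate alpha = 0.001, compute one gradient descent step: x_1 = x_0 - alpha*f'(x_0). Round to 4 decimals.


We compute the gradient at x_0 and apply the update.
f'(x) = 98*x + 12
f'(2.795) = 98*2.795 + 12 = 285.91
x_1 = 2.795 - 0.001*285.91 = 2.5091


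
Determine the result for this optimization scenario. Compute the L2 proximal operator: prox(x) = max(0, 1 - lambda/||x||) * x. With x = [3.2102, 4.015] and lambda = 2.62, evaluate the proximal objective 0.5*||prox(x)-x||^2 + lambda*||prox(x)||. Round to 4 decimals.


Step 1: Compute ||x||.
||x|| = 5.1406
Step 2: Compute scaling factor.
scale = max(0, 1 - 2.62/5.1406) = 0.4903
Step 3: prox(x) = [1.5741, 1.9687]
||prox(x)|| = 2.5206
Step 4: Proximal objective.
0.5*||prox-x||^2 = 3.4322
lambda*||prox|| = 6.604
Total = 10.0361


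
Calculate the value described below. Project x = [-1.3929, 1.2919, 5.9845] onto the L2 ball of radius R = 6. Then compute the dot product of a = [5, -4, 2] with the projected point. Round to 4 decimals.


Step 1: Compute ||x|| (intermediates to 6 decimals).
||x|| = sqrt((-1.3929)^2 + 1.2919^2 + 5.9845^2) = 6.278807
Step 2: Project.
Since ||x|| > R, scale = R/||x|| = 6/6.278807 = 0.955596, proj(x) = scale * x
proj(x) = [-1.33105, 1.234534, 5.718764]
Step 3: Dot product.
a^T * proj(x) = 5*(-1.33105) - 4*1.234534 + 2*5.718764 = -0.1559


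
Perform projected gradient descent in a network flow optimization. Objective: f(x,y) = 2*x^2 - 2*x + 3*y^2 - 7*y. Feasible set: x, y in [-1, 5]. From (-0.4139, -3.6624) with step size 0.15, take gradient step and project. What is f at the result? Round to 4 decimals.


Step 1: Compute gradient at (-0.4139, -3.6624).
grad_x = 2*2*-0.4139 - 2 = -3.6556
grad_y = 2*3*-3.6624 - 7 = -28.9744
Step 2: Gradient step.
x_raw = -0.4139 - 0.15*-3.6556 = 0.1344
y_raw = -3.6624 - 0.15*-28.9744 = 0.6838
Step 3: Project onto [-1, 5].
x_proj = clip(0.1344) = 0.1344
y_proj = clip(0.6838) = 0.6838
Step 4: Evaluate f.
f(0.1344, 0.6838) = -3.6165


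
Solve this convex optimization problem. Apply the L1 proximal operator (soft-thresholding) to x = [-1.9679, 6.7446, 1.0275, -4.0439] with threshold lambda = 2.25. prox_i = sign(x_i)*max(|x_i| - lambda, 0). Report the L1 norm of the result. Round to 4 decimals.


Soft-thresholding with lambda = 2.25:
prox(-1.9679) = sign(-1.9679)*max(|-1.9679| - 2.25, 0) = 0.0
prox(6.7446) = sign(6.7446)*max(|6.7446| - 2.25, 0) = 4.4946
prox(1.0275) = sign(1.0275)*max(|1.0275| - 2.25, 0) = 0.0
prox(-4.0439) = sign(-4.0439)*max(|-4.0439| - 2.25, 0) = -1.7939
prox(x) = [0.0, 4.4946, 0.0, -1.7939]
||prox(x)||_1 = 0.0 + 4.4946 + 0.0 + 1.7939 = 6.2885


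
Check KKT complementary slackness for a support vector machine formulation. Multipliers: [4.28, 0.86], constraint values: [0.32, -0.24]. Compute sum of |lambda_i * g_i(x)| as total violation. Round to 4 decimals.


KKT complementary slackness check:
lambda_1 * g_1 = 4.28 * 0.32 = 1.3696
lambda_2 * g_2 = 0.86 * -0.24 = -0.2064
Total violation = 1.3696 + 0.2064 = 1.576


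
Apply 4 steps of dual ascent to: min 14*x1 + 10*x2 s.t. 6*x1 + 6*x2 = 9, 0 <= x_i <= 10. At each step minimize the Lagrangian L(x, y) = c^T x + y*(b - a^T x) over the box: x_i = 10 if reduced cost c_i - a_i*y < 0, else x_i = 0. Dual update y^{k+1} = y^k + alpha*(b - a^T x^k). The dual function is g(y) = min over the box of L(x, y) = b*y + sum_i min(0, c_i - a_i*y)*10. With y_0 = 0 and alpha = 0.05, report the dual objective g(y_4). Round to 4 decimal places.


Dual ascent for LP: min 14*x1 + 10*x2, 6*x1 + 6*x2 = 9, 0 <= x_i <= 10
Step 1: y^k = 0.0, reduced costs: (14.0, 10.0)
  x^k = (0.0, 0.0), subgradient = b - a^T x = 9.0
  y^{k+1} = 0.0 + 0.05*9.0 = 0.45
Step 2: y^k = 0.45, reduced costs: (11.3, 7.3)
  x^k = (0.0, 0.0), subgradient = b - a^T x = 9.0
  y^{k+1} = 0.45 + 0.05*9.0 = 0.9
Step 3: y^k = 0.9, reduced costs: (8.6, 4.6)
  x^k = (0.0, 0.0), subgradient = b - a^T x = 9.0
  y^{k+1} = 0.9 + 0.05*9.0 = 1.35
Step 4: y^k = 1.35, reduced costs: (5.9, 1.9)
  x^k = (0.0, 0.0), subgradient = b - a^T x = 9.0
  y^{k+1} = 1.35 + 0.05*9.0 = 1.8
Dual objective at y_4 = 1.8: reduced costs (3.2, -0.8), box minimizer x = (0.0, 10.0)
g(y_4) = b*y + (c1 - a1*y)*x1 + (c2 - a2*y)*x2 = 9*1.8 + 3.2*0.0 + (-0.8)*10.0 = 16.2 + 0.0 - 8.0 = 8.2


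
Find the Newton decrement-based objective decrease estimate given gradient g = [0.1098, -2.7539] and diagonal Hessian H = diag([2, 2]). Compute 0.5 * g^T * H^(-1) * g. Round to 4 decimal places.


Step 1: H is diagonal, so H^(-1) * g = [0.0549, -1.377].
Step 2: g^T H^(-1) g = sum_i g_i^2 / H_ii
  = (0.1098)^2/2 + (-2.7539)^2/2
  = 0.006 + 3.792 = 3.798
Step 3: Objective decrease = 0.5 * g^T H^(-1) g = 1.899


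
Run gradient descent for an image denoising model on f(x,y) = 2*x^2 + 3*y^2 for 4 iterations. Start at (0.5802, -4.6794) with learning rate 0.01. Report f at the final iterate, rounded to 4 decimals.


Gradient descent on f(x,y) = 2*x^2 + 3*y^2.
Starting point: (0.5802, -4.6794), alpha = 0.01
Step 1: grad_x = 2*2*0.5802 = 2.3208, grad_y = 2*3*-4.6794 = -28.0764
  x_1 = 0.5802 - 0.01*2.3208 = 0.557
  y_1 = -4.6794 - 0.01*-28.0764 = -4.3986
Step 2: grad_x = 2*2*0.557 = 2.228, grad_y = 2*3*-4.3986 = -26.3918
  x_2 = 0.557 - 0.01*2.228 = 0.5347
  y_2 = -4.3986 - 0.01*-26.3918 = -4.1347
Step 3: grad_x = 2*2*0.5347 = 2.1388, grad_y = 2*3*-4.1347 = -24.8083
  x_3 = 0.5347 - 0.01*2.1388 = 0.5133
  y_3 = -4.1347 - 0.01*-24.8083 = -3.8866
Step 4: grad_x = 2*2*0.5133 = 2.0533, grad_y = 2*3*-3.8866 = -23.3198
  x_4 = 0.5133 - 0.01*2.0533 = 0.4928
  y_4 = -3.8866 - 0.01*-23.3198 = -3.6534
f(0.4928, -3.6534) = 2*0.4928^2 + 3*(-3.6534)^2 = 40.5285


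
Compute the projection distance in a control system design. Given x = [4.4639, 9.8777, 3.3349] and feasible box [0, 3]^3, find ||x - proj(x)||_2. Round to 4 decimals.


Project each component onto [0, 3].
clip(4.4639) = 3.0, clip(9.8777) = 3.0, clip(3.3349) = 3.0
Projection = [3.0, 3.0, 3.0]
Squared diffs: [2.143, 47.3028, 0.1122]
Distance = sqrt(49.558) = 7.0397


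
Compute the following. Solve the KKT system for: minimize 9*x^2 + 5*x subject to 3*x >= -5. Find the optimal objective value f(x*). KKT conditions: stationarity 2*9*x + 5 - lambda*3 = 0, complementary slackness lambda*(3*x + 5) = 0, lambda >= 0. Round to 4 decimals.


Step 1: Try lambda = 0 (constraint inactive).
Stationarity: 2*9*x + 5 = 0
x* = -5/(2*9) = -5/18 = -0.2778 (rounded; the exact value -5/18 is used below)
Check constraint: 3*-0.2778 = -0.8334 >= -5 -- satisfied.
Step 2: Compute optimal value.
f(x*) = 9*(-5/18)^2 + 5*(-5/18) = -0.6944


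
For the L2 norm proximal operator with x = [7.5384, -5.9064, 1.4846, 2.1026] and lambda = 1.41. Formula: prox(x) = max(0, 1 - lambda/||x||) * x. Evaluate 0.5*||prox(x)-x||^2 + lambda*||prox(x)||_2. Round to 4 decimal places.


Step 1: Compute ||x||.
||x|| = 9.9166
Step 2: Compute scaling factor.
scale = max(0, 1 - 1.41/9.9166) = 0.8578
Step 3: prox(x) = [6.4665, -5.0666, 1.2735, 1.8036]
||prox(x)|| = 8.5066
Step 4: Proximal objective.
0.5*||prox-x||^2 = 0.9941
lambda*||prox|| = 11.9943
Total = 12.9883


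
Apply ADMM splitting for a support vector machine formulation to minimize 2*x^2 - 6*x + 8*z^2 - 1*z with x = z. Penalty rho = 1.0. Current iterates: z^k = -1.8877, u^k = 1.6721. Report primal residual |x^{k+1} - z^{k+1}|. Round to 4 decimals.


ADMM iteration with rho = 1.0, z^k = -1.8877, u^k = 1.6721
Step 1: x-update.
Minimize 2*x^2 - 6*x + (1.0/2)*(x + 1.8877 + 1.6721)^2
FOC: (2*2 + 1.0)*x = 6 + 1.0*(-1.8877 - 1.6721)
x^{k+1} = 0.488
Step 2: z-update.
Minimize 8*z^2 - 1*z + (1.0/2)*(0.488 - z + 1.6721)^2
FOC: (2*8 + 1.0)*z = 1 + 1.0*(0.488 + 1.6721)
z^{k+1} = 0.1859
Step 3: u-update.
u^{k+1} = 1.6721 + 0.488 - 0.1859 = 1.9742
Step 4: Primal residual = |0.488 - 0.1859| = 0.3021


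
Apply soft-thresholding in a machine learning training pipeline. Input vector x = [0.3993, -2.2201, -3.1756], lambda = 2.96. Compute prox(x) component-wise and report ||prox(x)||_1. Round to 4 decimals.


Soft-thresholding with lambda = 2.96:
prox(0.3993) = sign(0.3993)*max(|0.3993| - 2.96, 0) = 0.0
prox(-2.2201) = sign(-2.2201)*max(|-2.2201| - 2.96, 0) = 0.0
prox(-3.1756) = sign(-3.1756)*max(|-3.1756| - 2.96, 0) = -0.2156
prox(x) = [0.0, 0.0, -0.2156]
||prox(x)||_1 = 0.0 + 0.0 + 0.2156 = 0.2156


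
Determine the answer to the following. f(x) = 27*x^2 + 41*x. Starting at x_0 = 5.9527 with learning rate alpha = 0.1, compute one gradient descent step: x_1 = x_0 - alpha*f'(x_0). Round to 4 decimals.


We compute the gradient at x_0 and apply the update.
f'(x) = 54*x + 41
f'(5.9527) = 54*5.9527 + 41 = 362.4458
x_1 = 5.9527 - 0.1*362.4458 = -30.2919


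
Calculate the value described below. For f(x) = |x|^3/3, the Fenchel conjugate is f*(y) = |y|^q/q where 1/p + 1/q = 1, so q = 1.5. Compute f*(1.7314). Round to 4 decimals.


The conjugate exponent q satisfies 1/p + 1/q = 1.
p = 3, so q = 3/(3 - 1) = 1.5
|y|^q = 1.7314^1.5 = 2.2782
f*(1.7314) = 2.2782 / 1.5 = 1.5188


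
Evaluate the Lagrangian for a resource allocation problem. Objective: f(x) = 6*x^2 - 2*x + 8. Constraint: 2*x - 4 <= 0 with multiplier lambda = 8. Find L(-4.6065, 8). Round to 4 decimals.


Step 1: Evaluate f(x).
f(-4.6065) = 6*(-4.6065)^2 - 2*(-4.6065) + 8 = 144.5321
Step 2: Evaluate g(x).
g(-4.6065) = 2*-4.6065 - 4 = -13.213
Step 3: Compute Lagrangian.
L = 144.5321 + 8*-13.213 = 38.8281


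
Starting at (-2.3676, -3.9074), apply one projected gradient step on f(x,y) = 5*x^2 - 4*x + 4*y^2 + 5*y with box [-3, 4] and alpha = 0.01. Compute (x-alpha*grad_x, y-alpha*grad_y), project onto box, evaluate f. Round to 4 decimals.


Step 1: Compute gradient at (-2.3676, -3.9074).
grad_x = 2*5*-2.3676 - 4 = -27.676
grad_y = 2*4*-3.9074 + 5 = -26.2592
Step 2: Gradient step.
x_raw = -2.3676 - 0.01*-27.676 = -2.0908
y_raw = -3.9074 - 0.01*-26.2592 = -3.6448
Step 3: Project onto [-3, 4].
x_proj = clip(-2.0908) = -2.0908
y_proj = clip(-3.6448) = -3.0
Step 4: Evaluate f.
f(-2.0908, -3.0) = 51.2214


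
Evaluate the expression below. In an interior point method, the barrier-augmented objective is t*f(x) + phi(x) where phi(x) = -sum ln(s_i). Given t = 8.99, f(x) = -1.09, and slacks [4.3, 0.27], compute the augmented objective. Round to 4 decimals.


Step 1: Compute log-barrier.
ln values: [1.4586, -1.3093]
phi = -(1.4586 - 1.3093) = -0.1493
Step 2: Compute augmented objective.
t*f(x) = 8.99*-1.09 = -9.7991
Total = -9.7991 - 0.1493 = -9.9484


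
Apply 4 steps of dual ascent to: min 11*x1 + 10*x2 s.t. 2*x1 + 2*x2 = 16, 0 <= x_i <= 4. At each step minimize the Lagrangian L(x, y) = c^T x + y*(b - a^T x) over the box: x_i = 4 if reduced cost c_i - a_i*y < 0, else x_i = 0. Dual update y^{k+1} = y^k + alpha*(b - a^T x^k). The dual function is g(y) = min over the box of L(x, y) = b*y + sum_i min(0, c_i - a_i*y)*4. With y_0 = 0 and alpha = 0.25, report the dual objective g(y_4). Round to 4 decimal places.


Dual ascent for LP: min 11*x1 + 10*x2, 2*x1 + 2*x2 = 16, 0 <= x_i <= 4
Step 1: y^k = 0.0, reduced costs: (11.0, 10.0)
  x^k = (0.0, 0.0), subgradient = b - a^T x = 16.0
  y^{k+1} = 0.0 + 0.25*16.0 = 4.0
Step 2: y^k = 4.0, reduced costs: (3.0, 2.0)
  x^k = (0.0, 0.0), subgradient = b - a^T x = 16.0
  y^{k+1} = 4.0 + 0.25*16.0 = 8.0
Step 3: y^k = 8.0, reduced costs: (-5.0, -6.0)
  x^k = (4.0, 4.0), subgradient = b - a^T x = 0.0
  y^{k+1} = 8.0 + 0.25*0.0 = 8.0
Step 4: y^k = 8.0, reduced costs: (-5.0, -6.0)
  x^k = (4.0, 4.0), subgradient = b - a^T x = 0.0
  y^{k+1} = 8.0 + 0.25*0.0 = 8.0
Dual objective at y_4 = 8.0: reduced costs (-5.0, -6.0), box minimizer x = (4.0, 4.0)
g(y_4) = b*y + (c1 - a1*y)*x1 + (c2 - a2*y)*x2 = 16*8.0 + (-5.0)*4.0 + (-6.0)*4.0 = 128.0 - 20.0 - 24.0 = 84.0


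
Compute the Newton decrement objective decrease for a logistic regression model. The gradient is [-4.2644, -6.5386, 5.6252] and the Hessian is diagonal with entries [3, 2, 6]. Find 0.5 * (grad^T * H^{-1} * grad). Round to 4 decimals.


Step 1: H is diagonal, so H^(-1) * g = [-1.4215, -3.2693, 0.9375].
Step 2: g^T H^(-1) g = sum_i g_i^2 / H_ii
  = (-4.2644)^2/3 + (-6.5386)^2/2 + (5.6252)^2/6
  = 6.0617 + 21.3766 + 5.2738 = 32.7122
Step 3: Objective decrease = 0.5 * g^T H^(-1) g = 16.3561


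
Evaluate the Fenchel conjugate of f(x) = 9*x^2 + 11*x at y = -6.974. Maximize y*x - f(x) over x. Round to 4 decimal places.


f*(y) = sup_x {y*x - a*x^2 - b*x} = sup_x {(y-b)*x - a*x^2}
FOC: (y - b) - 2a*x = 0 => x* = (y - b)/(2a)
x* = (-6.974 - 11)/(2*9) = -0.9986
f*(-6.974) = (y-b)^2/(4a) = (-6.974 - 11)^2/(4*9)
= 323.0647/36 = 8.974


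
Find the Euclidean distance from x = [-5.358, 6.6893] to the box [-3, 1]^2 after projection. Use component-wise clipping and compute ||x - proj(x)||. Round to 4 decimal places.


Project each component onto [-3, 1].
clip(-5.358) = -3.0, clip(6.6893) = 1.0
Projection = [-3.0, 1.0]
Squared diffs: [5.5602, 32.3681]
Distance = sqrt(37.9283) = 6.1586


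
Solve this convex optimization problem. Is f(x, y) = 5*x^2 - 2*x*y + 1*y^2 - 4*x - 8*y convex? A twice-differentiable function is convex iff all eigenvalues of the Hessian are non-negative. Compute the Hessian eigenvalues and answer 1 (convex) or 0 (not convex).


The Hessian of f(x,y) = 5*x^2 - 2*x*y + 1*y^2 - 4*x - 8*y is:
H = [[10, -2], [-2, 2]]
Trace = 10 + 2 = 12
Determinant = 10*2 - (-2)^2 = 16
Discriminant = (12)^2 - 4*16 = 80.0
Eigenvalues: lambda_1 = 1.5279, lambda_2 = 10.4721
The function is convex.

1


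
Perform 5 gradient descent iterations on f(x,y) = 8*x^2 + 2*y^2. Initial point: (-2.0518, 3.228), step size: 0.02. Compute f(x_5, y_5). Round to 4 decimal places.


Gradient descent on f(x,y) = 8*x^2 + 2*y^2.
Starting point: (-2.0518, 3.228), alpha = 0.02
Step 1: grad_x = 2*8*-2.0518 = -32.8288, grad_y = 2*2*3.228 = 12.912
  x_1 = -2.0518 - 0.02*-32.8288 = -1.3952
  y_1 = 3.228 - 0.02*12.912 = 2.9698
Step 2: grad_x = 2*8*-1.3952 = -22.3236, grad_y = 2*2*2.9698 = 11.879
  x_2 = -1.3952 - 0.02*-22.3236 = -0.9488
  y_2 = 2.9698 - 0.02*11.879 = 2.7322
Step 3: grad_x = 2*8*-0.9488 = -15.18, grad_y = 2*2*2.7322 = 10.9287
  x_3 = -0.9488 - 0.02*-15.18 = -0.6452
  y_3 = 2.7322 - 0.02*10.9287 = 2.5136
Step 4: grad_x = 2*8*-0.6452 = -10.3224, grad_y = 2*2*2.5136 = 10.0544
  x_4 = -0.6452 - 0.02*-10.3224 = -0.4387
  y_4 = 2.5136 - 0.02*10.0544 = 2.3125
Step 5: grad_x = 2*8*-0.4387 = -7.0192, grad_y = 2*2*2.3125 = 9.2501
  x_5 = -0.4387 - 0.02*-7.0192 = -0.2983
  y_5 = 2.3125 - 0.02*9.2501 = 2.1275
f(-0.2983, 2.1275) = 8*(-0.2983)^2 + 2*2.1275^2 = 9.7646


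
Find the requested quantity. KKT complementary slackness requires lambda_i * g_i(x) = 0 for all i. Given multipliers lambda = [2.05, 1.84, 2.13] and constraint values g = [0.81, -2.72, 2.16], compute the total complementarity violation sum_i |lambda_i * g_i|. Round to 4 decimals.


KKT complementary slackness check:
lambda_1 * g_1 = 2.05 * 0.81 = 1.6605
lambda_2 * g_2 = 1.84 * -2.72 = -5.0048
lambda_3 * g_3 = 2.13 * 2.16 = 4.6008
Total violation = 1.6605 + 5.0048 + 4.6008 = 11.2661
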